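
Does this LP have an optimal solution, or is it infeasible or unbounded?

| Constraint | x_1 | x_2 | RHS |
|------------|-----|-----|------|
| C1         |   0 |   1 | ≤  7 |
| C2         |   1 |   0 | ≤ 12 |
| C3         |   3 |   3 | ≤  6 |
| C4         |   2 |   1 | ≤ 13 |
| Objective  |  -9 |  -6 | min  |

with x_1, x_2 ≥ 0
The point (2, 0) satisfies every constraint, so the LP is feasible; the constraints give x_1 ≤ 12 and x_2 ≤ 7, which with x_1, x_2 ≥ 0 keep the feasible region inside a bounded box. A feasible, bounded LP attains a finite optimum at a vertex.

The LP has an optimal solution: (2, 0) with z = -18.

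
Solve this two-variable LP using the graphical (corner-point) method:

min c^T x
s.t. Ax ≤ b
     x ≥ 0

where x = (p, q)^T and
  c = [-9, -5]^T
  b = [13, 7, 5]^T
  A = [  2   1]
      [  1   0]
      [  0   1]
Each vertex is the intersection of two constraint boundaries that also satisfies all remaining constraints:
  p = 0 and q = 0 → (0, 0)
  2p + q = 13 and q = 0 → (6.5, 0)
  2p + q = 13 and q = 5 → (4, 5)
  q = 5 and p = 0 → (0, 5)

Evaluating z = -9p - 5q at each vertex:
  (0, 0): z = 0
  (6.5, 0): z = -58.5
  (4, 5): z = -61
  (0, 5): z = -25

The minimum is at (4, 5) with z = -61.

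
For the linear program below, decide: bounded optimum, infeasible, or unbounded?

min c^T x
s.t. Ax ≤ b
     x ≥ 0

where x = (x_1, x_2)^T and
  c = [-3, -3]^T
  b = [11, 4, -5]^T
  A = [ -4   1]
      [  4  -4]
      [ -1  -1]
Feasible point: (0, 5) satisfies every constraint, so the LP is feasible.
Direction d = (1, 1): for each constraint row a, a·d ≤ 0 —
  (-4)(1) + (1)(1) = -3 ≤ 0
  (4)(1) + (-4)(1) = 0 ≤ 0
  (-1)(1) + (-1)(1) = -2 ≤ 0
and d ≥ 0, so (0, 5) + t·d stays feasible for every t ≥ 0. Along this ray z = -3x_1 - 3x_2 changes by -6 per unit t, so z → −∞.

Unbounded: there is a feasible ray along which z → −∞.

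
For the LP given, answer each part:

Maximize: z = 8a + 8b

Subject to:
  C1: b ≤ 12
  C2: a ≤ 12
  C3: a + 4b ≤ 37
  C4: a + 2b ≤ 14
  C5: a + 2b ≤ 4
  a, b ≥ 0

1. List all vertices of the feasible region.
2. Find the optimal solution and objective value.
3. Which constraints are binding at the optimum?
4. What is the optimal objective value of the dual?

1. (0, 0), (4, 0), (0, 2)
2. a = 4, b = 0, z = 32
3. C5, b ≥ 0
4. 32 (by strong duality, equal to the primal optimum)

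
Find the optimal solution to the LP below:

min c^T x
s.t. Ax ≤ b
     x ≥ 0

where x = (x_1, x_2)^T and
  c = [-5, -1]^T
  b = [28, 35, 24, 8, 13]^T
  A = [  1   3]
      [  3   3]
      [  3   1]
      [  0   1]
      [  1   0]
Each vertex is the intersection of two constraint boundaries that also satisfies all remaining constraints:
  x_1 = 0 and x_2 = 0 → (0, 0)
  3x_1 + x_2 = 24 and x_2 = 0 → (8, 0)
  3x_1 + 3x_2 = 35 and 3x_1 + x_2 = 24 → (6.167, 5.5)
  3x_1 + 3x_2 = 35 and x_2 = 8 → (3.667, 8)
  x_2 = 8 and x_1 = 0 → (0, 8)

Evaluating z = -5x_1 - x_2 at each vertex:
  (0, 0): z = 0
  (8, 0): z = -40
  (6.167, 5.5): z = -36.33
  (3.667, 8): z = -26.33
  (0, 8): z = -8

The minimum is at (8, 0) with z = -40.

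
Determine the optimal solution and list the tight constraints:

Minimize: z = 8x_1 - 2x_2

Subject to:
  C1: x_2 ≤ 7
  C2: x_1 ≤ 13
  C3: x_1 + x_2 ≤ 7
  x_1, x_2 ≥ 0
Optimal: x_1 = 0, x_2 = 7
Binding: C1, C3, x_1 ≥ 0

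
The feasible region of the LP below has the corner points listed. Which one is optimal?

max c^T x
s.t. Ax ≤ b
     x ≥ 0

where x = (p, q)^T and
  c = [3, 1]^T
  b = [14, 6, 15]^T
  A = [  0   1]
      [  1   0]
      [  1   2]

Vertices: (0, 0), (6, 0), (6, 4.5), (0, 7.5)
(6, 4.5) with z = 22.5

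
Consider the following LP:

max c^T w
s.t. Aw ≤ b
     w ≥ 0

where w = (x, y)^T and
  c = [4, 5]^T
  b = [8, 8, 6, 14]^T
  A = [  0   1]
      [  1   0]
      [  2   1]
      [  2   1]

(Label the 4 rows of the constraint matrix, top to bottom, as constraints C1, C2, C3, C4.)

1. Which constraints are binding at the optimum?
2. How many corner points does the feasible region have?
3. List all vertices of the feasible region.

1. C3, x ≥ 0
2. 3
3. (0, 0), (3, 0), (0, 6)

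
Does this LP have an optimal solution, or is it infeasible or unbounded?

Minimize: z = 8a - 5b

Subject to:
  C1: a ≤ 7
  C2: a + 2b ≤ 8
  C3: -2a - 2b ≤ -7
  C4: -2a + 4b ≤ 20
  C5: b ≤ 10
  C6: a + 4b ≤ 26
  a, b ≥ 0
The point (0, 4) satisfies every constraint, so the LP is feasible; the constraints give a ≤ 7 and b ≤ 10, which with a, b ≥ 0 keep the feasible region inside a bounded box. A feasible, bounded LP attains a finite optimum at a vertex.

Evaluating z = 8a - 5b at each vertex:
  (3.5, 0): z = 28
  (7, 0): z = 56
  (7, 0.5): z = 53.5
  (0, 4): z = -20
  (0, 3.5): z = -17.5

Bounded optimum: z* = -20 at (0, 4).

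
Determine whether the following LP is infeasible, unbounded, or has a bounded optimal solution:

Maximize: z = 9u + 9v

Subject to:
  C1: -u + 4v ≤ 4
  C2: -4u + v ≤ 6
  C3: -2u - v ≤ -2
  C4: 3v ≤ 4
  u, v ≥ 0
Feasible point: (1, 0) satisfies every constraint, so the LP is feasible.
Direction d = (1, 0): for each constraint row a, a·d ≤ 0 —
  (-1)(1) + (4)(0) = -1 ≤ 0
  (-4)(1) + (1)(0) = -4 ≤ 0
  (-2)(1) + (-1)(0) = -2 ≤ 0
  (0)(1) + (3)(0) = 0 ≤ 0
and d ≥ 0, so (1, 0) + t·d stays feasible for every t ≥ 0. Along this ray z = 9u + 9v changes by 9 per unit t, so z → +∞.

The LP is unbounded; z can be made arbitrarily large.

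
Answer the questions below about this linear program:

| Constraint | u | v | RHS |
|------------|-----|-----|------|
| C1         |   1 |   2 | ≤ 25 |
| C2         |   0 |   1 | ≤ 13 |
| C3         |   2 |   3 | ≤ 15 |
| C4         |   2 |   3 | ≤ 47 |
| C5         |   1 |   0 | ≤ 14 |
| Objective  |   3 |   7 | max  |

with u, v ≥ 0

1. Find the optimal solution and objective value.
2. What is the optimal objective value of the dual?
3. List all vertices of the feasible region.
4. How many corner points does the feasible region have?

1. u = 0, v = 5, z = 35
2. 35 (by strong duality, equal to the primal optimum)
3. (0, 0), (7.5, 0), (0, 5)
4. 3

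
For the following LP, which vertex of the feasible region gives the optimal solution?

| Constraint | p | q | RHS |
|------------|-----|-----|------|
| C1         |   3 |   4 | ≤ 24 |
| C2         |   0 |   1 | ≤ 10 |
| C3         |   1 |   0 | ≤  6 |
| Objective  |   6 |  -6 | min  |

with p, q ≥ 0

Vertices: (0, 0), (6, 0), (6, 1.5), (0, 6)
Evaluating z = 6p - 6q at each vertex:
  (0, 0): z = 0
  (6, 0): z = 36
  (6, 1.5): z = 27
  (0, 6): z = -36

The smallest value is z = -36, attained at (0, 6).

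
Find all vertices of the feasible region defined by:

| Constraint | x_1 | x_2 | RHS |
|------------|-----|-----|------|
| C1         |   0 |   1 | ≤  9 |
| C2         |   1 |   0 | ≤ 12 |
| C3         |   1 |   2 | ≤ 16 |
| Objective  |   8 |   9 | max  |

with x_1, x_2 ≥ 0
Each vertex is the intersection of two constraint boundaries that also satisfies all remaining constraints:
  x_1 = 0 and x_2 = 0 → (0, 0)
  x_1 = 12 and x_2 = 0 → (12, 0)
  x_1 = 12 and x_1 + 2x_2 = 16 → (12, 2)
  x_1 + 2x_2 = 16 and x_1 = 0 → (0, 8)

Vertices: (0, 0), (12, 0), (12, 2), (0, 8)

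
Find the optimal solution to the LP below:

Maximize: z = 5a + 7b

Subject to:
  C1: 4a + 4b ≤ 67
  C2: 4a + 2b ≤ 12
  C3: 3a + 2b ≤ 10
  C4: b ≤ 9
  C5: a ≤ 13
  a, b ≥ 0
Each vertex is the intersection of two constraint boundaries that also satisfies all remaining constraints:
  a = 0 and b = 0 → (0, 0)
  4a + 2b = 12 and b = 0 → (3, 0)
  4a + 2b = 12 and 3a + 2b = 10 → (2, 2)
  3a + 2b = 10 and a = 0 → (0, 5)

Evaluating z = 5a + 7b at each vertex:
  (0, 0): z = 0
  (3, 0): z = 15
  (2, 2): z = 24
  (0, 5): z = 35

The maximum is at (0, 5) with z = 35.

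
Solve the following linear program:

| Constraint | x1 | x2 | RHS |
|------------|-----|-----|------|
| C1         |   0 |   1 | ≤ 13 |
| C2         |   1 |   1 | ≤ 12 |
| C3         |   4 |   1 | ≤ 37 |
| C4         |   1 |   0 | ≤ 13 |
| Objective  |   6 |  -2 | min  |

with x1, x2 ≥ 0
Each vertex is the intersection of two constraint boundaries that also satisfies all remaining constraints:
  x1 = 0 and x2 = 0 → (0, 0)
  4x1 + x2 = 37 and x2 = 0 → (9.25, 0)
  x1 + x2 = 12 and 4x1 + x2 = 37 → (8.333, 3.667)
  x1 + x2 = 12 and x1 = 0 → (0, 12)

Evaluating z = 6x1 - 2x2 at each vertex:
  (0, 0): z = 0
  (9.25, 0): z = 55.5
  (8.333, 3.667): z = 42.67
  (0, 12): z = -24

The minimum is at (0, 12) with z = -24.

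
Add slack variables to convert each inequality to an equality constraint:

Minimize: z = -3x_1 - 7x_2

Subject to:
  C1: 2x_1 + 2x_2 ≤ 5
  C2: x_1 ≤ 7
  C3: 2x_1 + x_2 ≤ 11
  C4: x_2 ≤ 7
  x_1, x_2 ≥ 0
min z = -3x_1 - 7x_2

s.t.
  2x_1 + 2x_2 + s1 = 5
  x_1 + s2 = 7
  2x_1 + x_2 + s3 = 11
  x_2 + s4 = 7
  x_1, x_2, s1, s2, s3, s4 ≥ 0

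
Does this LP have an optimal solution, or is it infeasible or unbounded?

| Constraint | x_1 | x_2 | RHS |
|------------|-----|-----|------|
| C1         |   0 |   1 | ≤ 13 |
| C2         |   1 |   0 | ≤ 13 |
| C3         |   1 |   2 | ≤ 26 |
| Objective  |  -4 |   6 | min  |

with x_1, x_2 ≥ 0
The point (13, 0) satisfies every constraint, so the LP is feasible; the constraints give x_1 ≤ 13 and x_2 ≤ 13, which with x_1, x_2 ≥ 0 keep the feasible region inside a bounded box. A feasible, bounded LP attains a finite optimum at a vertex.

Evaluating z = -4x_1 + 6x_2 at each vertex:
  (0, 0): z = 0
  (13, 0): z = -52
  (13, 6.5): z = -13
  (0, 13): z = 78

Bounded optimum: z* = -52 at (13, 0).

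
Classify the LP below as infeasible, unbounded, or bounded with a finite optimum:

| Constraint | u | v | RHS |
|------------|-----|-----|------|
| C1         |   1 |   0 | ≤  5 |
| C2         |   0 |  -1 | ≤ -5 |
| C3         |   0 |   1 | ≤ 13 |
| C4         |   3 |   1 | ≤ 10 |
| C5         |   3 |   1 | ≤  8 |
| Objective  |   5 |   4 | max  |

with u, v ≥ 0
The point (0, 8) satisfies every constraint, so the LP is feasible; the constraints give u ≤ 5 and v ≤ 13, which with u, v ≥ 0 keep the feasible region inside a bounded box. A feasible, bounded LP attains a finite optimum at a vertex.

Evaluating z = 5u + 4v at each vertex:
  (0, 5): z = 20
  (1, 5): z = 25
  (0, 8): z = 32

The LP has an optimal solution: (0, 8) with z = 32.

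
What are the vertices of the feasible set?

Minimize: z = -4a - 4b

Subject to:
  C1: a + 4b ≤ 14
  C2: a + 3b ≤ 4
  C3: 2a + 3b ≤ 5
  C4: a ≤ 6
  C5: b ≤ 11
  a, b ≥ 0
Each vertex is the intersection of two constraint boundaries that also satisfies all remaining constraints:
  a = 0 and b = 0 → (0, 0)
  2a + 3b = 5 and b = 0 → (2.5, 0)
  a + 3b = 4 and 2a + 3b = 5 → (1, 1)
  a + 3b = 4 and a = 0 → (0, 1.333)

Vertices: (0, 0), (2.5, 0), (1, 1), (0, 1.333)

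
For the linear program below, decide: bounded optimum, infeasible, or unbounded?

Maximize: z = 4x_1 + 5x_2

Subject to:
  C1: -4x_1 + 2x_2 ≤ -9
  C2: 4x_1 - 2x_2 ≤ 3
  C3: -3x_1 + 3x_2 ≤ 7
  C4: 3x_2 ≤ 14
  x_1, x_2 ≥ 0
C2 requires 4x_1 - 2x_2 ≤ 3, while C1 (-4x_1 + 2x_2 ≤ -9) is equivalent to 4x_1 - 2x_2 ≥ 9. Together they would need 9 ≤ 4x_1 - 2x_2 ≤ 3, which is impossible since 9 > 3. No point satisfies all constraints.

Infeasible — the constraint set is empty.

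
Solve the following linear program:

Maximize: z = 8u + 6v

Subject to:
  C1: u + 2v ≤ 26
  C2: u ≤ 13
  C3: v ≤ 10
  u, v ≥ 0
u = 13, v = 6.5, z = 143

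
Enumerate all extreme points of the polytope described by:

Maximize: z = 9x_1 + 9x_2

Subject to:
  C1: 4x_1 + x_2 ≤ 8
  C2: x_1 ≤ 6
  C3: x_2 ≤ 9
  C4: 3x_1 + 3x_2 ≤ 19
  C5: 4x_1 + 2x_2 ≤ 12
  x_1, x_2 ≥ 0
Each vertex is the intersection of two constraint boundaries that also satisfies all remaining constraints:
  x_1 = 0 and x_2 = 0 → (0, 0)
  4x_1 + x_2 = 8 and x_2 = 0 → (2, 0)
  4x_1 + x_2 = 8 and 4x_1 + 2x_2 = 12 → (1, 4)
  4x_1 + 2x_2 = 12 and x_1 = 0 → (0, 6)

Vertices: (0, 0), (2, 0), (1, 4), (0, 6)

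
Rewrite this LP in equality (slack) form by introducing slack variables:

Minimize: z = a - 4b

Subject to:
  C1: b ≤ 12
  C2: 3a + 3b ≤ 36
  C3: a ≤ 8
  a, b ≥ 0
min z = a - 4b

s.t.
  b + s1 = 12
  3a + 3b + s2 = 36
  a + s3 = 8
  a, b, s1, s2, s3 ≥ 0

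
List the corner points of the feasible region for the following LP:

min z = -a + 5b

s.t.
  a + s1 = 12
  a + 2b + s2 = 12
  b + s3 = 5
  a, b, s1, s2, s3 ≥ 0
Each vertex is the intersection of two constraint boundaries that also satisfies all remaining constraints:
  a = 0 and b = 0 → (0, 0)
  a = 12 and a + 2b = 12 → (12, 0)
  a + 2b = 12 and b = 5 → (2, 5)
  b = 5 and a = 0 → (0, 5)

Vertices: (0, 0), (12, 0), (2, 5), (0, 5)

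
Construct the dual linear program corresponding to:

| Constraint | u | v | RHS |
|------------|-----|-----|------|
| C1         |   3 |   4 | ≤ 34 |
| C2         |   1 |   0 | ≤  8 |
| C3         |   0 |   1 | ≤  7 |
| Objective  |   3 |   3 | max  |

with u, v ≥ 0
Minimize: z = 34y1 + 8y2 + 7y3

Subject to:
  C1: -3y1 - y2 ≤ -3
  C2: -4y1 - y3 ≤ -3
  y1, y2, y3 ≥ 0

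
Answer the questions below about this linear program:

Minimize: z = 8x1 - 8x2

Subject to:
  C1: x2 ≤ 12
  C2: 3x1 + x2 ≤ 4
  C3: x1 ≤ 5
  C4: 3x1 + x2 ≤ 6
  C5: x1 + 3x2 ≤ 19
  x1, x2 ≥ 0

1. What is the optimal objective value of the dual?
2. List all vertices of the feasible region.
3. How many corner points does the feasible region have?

1. -32 (by strong duality, equal to the primal optimum)
2. (0, 0), (1.333, 0), (0, 4)
3. 3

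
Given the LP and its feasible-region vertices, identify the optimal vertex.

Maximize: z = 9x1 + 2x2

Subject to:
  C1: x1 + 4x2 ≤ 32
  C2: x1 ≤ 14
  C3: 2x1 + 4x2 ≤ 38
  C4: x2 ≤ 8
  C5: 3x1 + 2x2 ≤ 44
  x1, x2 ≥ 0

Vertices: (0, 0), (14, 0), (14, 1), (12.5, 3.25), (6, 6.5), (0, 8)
Evaluating z = 9x1 + 2x2 at each vertex:
  (0, 0): z = 0
  (14, 0): z = 126
  (14, 1): z = 128
  (12.5, 3.25): z = 119
  (6, 6.5): z = 67
  (0, 8): z = 16

The largest value is z = 128, attained at (14, 1).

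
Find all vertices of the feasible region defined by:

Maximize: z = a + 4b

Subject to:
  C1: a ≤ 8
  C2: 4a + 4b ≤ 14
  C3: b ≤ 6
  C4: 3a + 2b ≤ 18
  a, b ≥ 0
Each vertex is the intersection of two constraint boundaries that also satisfies all remaining constraints:
  a = 0 and b = 0 → (0, 0)
  4a + 4b = 14 and b = 0 → (3.5, 0)
  4a + 4b = 14 and a = 0 → (0, 3.5)

Vertices: (0, 0), (3.5, 0), (0, 3.5)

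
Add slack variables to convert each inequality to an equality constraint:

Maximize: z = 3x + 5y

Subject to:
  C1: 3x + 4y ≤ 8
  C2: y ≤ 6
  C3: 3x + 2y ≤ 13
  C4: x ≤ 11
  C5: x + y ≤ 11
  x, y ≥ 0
max z = 3x + 5y

s.t.
  3x + 4y + s1 = 8
  y + s2 = 6
  3x + 2y + s3 = 13
  x + s4 = 11
  x + y + s5 = 11
  x, y, s1, s2, s3, s4, s5 ≥ 0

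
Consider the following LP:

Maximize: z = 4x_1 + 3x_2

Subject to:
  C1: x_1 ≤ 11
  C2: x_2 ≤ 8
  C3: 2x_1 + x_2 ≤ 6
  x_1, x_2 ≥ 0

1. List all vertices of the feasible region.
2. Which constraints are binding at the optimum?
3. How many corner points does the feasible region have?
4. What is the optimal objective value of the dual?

1. (0, 0), (3, 0), (0, 6)
2. C3, x_1 ≥ 0
3. 3
4. 18 (by strong duality, equal to the primal optimum)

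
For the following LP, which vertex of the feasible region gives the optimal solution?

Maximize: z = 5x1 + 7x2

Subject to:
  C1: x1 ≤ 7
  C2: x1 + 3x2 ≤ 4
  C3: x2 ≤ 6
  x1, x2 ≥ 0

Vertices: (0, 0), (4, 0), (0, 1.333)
(4, 0) with z = 20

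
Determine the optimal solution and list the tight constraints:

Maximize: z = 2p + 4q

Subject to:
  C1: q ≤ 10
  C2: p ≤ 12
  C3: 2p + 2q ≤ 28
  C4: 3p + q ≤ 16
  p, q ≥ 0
Optimal: p = 2, q = 10
Binding: C1, C4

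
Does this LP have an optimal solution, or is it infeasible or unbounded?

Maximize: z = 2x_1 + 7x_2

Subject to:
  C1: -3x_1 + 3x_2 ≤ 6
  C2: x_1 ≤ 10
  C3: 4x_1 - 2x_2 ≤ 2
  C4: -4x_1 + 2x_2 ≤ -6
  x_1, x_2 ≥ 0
C3 requires 4x_1 - 2x_2 ≤ 2, while C4 (-4x_1 + 2x_2 ≤ -6) is equivalent to 4x_1 - 2x_2 ≥ 6. Together they would need 6 ≤ 4x_1 - 2x_2 ≤ 2, which is impossible since 6 > 2. No point satisfies all constraints.

Infeasible — the constraint set is empty.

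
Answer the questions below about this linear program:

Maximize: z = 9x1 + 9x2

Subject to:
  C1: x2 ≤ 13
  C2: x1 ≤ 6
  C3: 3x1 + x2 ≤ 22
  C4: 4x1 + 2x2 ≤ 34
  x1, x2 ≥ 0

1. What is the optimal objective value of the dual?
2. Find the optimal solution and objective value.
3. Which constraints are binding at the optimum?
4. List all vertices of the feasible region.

1. 135 (by strong duality, equal to the primal optimum)
2. x1 = 2, x2 = 13, z = 135
3. C1, C4
4. (0, 0), (6, 0), (6, 4), (5, 7), (2, 13), (0, 13)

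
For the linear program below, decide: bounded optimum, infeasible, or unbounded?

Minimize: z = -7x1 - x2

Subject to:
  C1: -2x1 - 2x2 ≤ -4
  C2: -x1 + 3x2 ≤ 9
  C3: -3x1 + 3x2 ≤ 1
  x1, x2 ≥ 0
Feasible point: (1, 1) satisfies every constraint, so the LP is feasible.
Direction d = (1, 0): for each constraint row a, a·d ≤ 0 —
  (-2)(1) + (-2)(0) = -2 ≤ 0
  (-1)(1) + (3)(0) = -1 ≤ 0
  (-3)(1) + (3)(0) = -3 ≤ 0
and d ≥ 0, so (1, 1) + t·d stays feasible for every t ≥ 0. Along this ray z = -7x1 - x2 changes by -7 per unit t, so z → −∞.

The LP is unbounded; z can be made arbitrarily small.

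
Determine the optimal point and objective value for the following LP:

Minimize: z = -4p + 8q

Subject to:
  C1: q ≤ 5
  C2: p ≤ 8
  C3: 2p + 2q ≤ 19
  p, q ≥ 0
Each vertex is the intersection of two constraint boundaries that also satisfies all remaining constraints:
  p = 0 and q = 0 → (0, 0)
  p = 8 and q = 0 → (8, 0)
  p = 8 and 2p + 2q = 19 → (8, 1.5)
  q = 5 and 2p + 2q = 19 → (4.5, 5)
  q = 5 and p = 0 → (0, 5)

Evaluating z = -4p + 8q at each vertex:
  (0, 0): z = 0
  (8, 0): z = -32
  (8, 1.5): z = -20
  (4.5, 5): z = 22
  (0, 5): z = 40

The minimum is at (8, 0) with z = -32.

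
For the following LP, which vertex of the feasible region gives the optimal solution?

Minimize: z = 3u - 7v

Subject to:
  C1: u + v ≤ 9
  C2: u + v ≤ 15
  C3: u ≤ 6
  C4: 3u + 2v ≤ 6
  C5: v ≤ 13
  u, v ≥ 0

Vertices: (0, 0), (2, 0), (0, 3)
(0, 3) with z = -21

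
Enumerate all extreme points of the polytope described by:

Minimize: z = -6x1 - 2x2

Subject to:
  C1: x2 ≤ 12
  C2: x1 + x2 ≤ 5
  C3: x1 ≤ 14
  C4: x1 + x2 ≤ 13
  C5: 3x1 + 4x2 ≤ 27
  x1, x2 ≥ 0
Each vertex is the intersection of two constraint boundaries that also satisfies all remaining constraints:
  x1 = 0 and x2 = 0 → (0, 0)
  x1 + x2 = 5 and x2 = 0 → (5, 0)
  x1 + x2 = 5 and x1 = 0 → (0, 5)

Vertices: (0, 0), (5, 0), (0, 5)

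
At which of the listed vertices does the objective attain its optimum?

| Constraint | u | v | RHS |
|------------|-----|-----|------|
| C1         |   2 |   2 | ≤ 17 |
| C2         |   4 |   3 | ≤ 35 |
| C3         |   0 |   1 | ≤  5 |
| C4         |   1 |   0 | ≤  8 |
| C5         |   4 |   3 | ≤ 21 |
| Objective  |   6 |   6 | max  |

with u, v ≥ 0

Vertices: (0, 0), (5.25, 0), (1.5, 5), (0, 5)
Evaluating z = 6u + 6v at each vertex:
  (0, 0): z = 0
  (5.25, 0): z = 31.5
  (1.5, 5): z = 39
  (0, 5): z = 30

The largest value is z = 39, attained at (1.5, 5).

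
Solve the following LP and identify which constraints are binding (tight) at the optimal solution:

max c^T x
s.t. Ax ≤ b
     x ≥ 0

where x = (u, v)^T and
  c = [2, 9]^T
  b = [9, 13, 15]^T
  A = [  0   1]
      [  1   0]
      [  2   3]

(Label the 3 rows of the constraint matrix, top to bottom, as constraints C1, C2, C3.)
Optimal: u = 0, v = 5
Binding: C3, u ≥ 0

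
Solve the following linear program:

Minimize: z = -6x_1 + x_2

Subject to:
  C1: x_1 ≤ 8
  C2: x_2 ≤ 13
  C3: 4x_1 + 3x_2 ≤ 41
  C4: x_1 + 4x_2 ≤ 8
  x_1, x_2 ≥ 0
Each vertex is the intersection of two constraint boundaries that also satisfies all remaining constraints:
  x_1 = 0 and x_2 = 0 → (0, 0)
  x_1 = 8 and x_1 + 4x_2 = 8 → (8, 0)
  x_1 + 4x_2 = 8 and x_1 = 0 → (0, 2)

Evaluating z = -6x_1 + x_2 at each vertex:
  (0, 0): z = 0
  (8, 0): z = -48
  (0, 2): z = 2

The minimum is at (8, 0) with z = -48.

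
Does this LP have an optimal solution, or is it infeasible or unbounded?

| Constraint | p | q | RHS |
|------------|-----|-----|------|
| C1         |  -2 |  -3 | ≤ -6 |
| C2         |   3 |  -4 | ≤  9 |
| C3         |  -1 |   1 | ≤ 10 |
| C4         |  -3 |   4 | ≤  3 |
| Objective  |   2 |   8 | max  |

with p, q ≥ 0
Feasible point: (2, 1) satisfies every constraint, so the LP is feasible.
Direction d = (4, 3): for each constraint row a, a·d ≤ 0 —
  (-2)(4) + (-3)(3) = -17 ≤ 0
  (3)(4) + (-4)(3) = 0 ≤ 0
  (-1)(4) + (1)(3) = -1 ≤ 0
  (-3)(4) + (4)(3) = 0 ≤ 0
and d ≥ 0, so (2, 1) + t·d stays feasible for every t ≥ 0. Along this ray z = 2p + 8q changes by 32 per unit t, so z → +∞.

The LP is unbounded; z can be made arbitrarily large.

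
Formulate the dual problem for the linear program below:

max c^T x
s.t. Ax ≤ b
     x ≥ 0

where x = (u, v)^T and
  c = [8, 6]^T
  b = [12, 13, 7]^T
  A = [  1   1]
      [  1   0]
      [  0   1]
Minimize: z = 12y1 + 13y2 + 7y3

Subject to:
  C1: -y1 - y2 ≤ -8
  C2: -y1 - y3 ≤ -6
  y1, y2, y3 ≥ 0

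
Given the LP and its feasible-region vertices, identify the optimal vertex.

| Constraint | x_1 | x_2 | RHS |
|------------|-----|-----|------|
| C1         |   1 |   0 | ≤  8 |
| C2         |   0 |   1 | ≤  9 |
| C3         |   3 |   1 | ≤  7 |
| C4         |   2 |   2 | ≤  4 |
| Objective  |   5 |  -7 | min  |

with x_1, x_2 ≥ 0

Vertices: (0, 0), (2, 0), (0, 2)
Evaluating z = 5x_1 - 7x_2 at each vertex:
  (0, 0): z = 0
  (2, 0): z = 10
  (0, 2): z = -14

The smallest value is z = -14, attained at (0, 2).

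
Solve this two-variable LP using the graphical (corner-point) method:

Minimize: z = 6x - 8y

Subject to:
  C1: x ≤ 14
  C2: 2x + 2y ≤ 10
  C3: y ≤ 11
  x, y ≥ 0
x = 0, y = 5, z = -40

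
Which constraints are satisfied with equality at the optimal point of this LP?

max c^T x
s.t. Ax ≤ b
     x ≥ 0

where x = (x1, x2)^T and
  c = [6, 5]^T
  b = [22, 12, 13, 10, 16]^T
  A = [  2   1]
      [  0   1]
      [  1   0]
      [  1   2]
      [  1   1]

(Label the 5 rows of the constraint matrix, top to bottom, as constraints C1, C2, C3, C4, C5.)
Optimal: x1 = 10, x2 = 0
Slack at optimum:
  C1: slack = 2
  C2: slack = 12
  C3: slack = 3
  C4: slack = 0 (binding)
  C5: slack = 6
  x1 ≥ 0: x1 = 10
  x2 ≥ 0: x2 = 0 (binding)
Binding constraints: C4, x2 ≥ 0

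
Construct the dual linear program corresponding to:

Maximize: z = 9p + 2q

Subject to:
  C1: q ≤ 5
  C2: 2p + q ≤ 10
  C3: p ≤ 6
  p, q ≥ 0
Minimize: z = 5y1 + 10y2 + 6y3

Subject to:
  C1: -2y2 - y3 ≤ -9
  C2: -y1 - y2 ≤ -2
  y1, y2, y3 ≥ 0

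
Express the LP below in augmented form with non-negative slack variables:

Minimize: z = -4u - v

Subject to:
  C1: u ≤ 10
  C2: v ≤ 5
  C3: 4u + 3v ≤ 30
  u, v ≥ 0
min z = -4u - v

s.t.
  u + s1 = 10
  v + s2 = 5
  4u + 3v + s3 = 30
  u, v, s1, s2, s3 ≥ 0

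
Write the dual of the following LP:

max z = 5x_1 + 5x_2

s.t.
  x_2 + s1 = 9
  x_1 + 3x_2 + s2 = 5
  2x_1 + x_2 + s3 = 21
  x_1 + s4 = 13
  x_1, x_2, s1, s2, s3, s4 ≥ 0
Minimize: z = 9y1 + 5y2 + 21y3 + 13y4

Subject to:
  C1: -y2 - 2y3 - y4 ≤ -5
  C2: -y1 - 3y2 - y3 ≤ -5
  y1, y2, y3, y4 ≥ 0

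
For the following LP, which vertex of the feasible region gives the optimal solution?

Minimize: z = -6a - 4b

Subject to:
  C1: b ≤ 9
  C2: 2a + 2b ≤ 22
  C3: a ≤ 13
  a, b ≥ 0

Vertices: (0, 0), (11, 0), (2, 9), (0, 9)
Evaluating z = -6a - 4b at each vertex:
  (0, 0): z = 0
  (11, 0): z = -66
  (2, 9): z = -48
  (0, 9): z = -36

The smallest value is z = -66, attained at (11, 0).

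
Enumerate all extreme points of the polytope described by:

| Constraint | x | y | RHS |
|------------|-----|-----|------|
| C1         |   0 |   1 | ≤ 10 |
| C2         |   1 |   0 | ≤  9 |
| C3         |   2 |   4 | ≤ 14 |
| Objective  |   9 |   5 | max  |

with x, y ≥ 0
Each vertex is the intersection of two constraint boundaries that also satisfies all remaining constraints:
  x = 0 and y = 0 → (0, 0)
  2x + 4y = 14 and y = 0 → (7, 0)
  2x + 4y = 14 and x = 0 → (0, 3.5)

Vertices: (0, 0), (7, 0), (0, 3.5)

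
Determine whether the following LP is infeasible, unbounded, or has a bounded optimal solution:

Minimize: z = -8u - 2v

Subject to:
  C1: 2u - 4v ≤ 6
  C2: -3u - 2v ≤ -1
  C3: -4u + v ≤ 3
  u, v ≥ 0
Feasible point: (0, 1) satisfies every constraint, so the LP is feasible.
Direction d = (1, 1): for each constraint row a, a·d ≤ 0 —
  (2)(1) + (-4)(1) = -2 ≤ 0
  (-3)(1) + (-2)(1) = -5 ≤ 0
  (-4)(1) + (1)(1) = -3 ≤ 0
and d ≥ 0, so (0, 1) + t·d stays feasible for every t ≥ 0. Along this ray z = -8u - 2v changes by -10 per unit t, so z → −∞.

The LP is unbounded; z can be made arbitrarily small.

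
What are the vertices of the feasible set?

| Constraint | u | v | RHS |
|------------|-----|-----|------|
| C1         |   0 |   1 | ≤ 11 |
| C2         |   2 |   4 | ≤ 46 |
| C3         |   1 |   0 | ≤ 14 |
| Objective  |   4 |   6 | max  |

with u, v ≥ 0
Each vertex is the intersection of two constraint boundaries that also satisfies all remaining constraints:
  u = 0 and v = 0 → (0, 0)
  u = 14 and v = 0 → (14, 0)
  2u + 4v = 46 and u = 14 → (14, 4.5)
  v = 11 and 2u + 4v = 46 → (1, 11)
  v = 11 and u = 0 → (0, 11)

Vertices: (0, 0), (14, 0), (14, 4.5), (1, 11), (0, 11)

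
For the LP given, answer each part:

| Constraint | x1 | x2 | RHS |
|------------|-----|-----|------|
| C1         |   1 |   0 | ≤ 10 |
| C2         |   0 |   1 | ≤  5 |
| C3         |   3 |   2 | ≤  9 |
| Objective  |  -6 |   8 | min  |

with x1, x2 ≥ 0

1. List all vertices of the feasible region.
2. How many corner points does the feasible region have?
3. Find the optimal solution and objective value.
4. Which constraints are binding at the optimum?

1. (0, 0), (3, 0), (0, 4.5)
2. 3
3. x1 = 3, x2 = 0, z = -18
4. C3, x2 ≥ 0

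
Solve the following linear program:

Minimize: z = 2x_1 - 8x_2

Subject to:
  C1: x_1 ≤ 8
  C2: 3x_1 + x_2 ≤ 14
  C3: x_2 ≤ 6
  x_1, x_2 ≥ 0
x_1 = 0, x_2 = 6, z = -48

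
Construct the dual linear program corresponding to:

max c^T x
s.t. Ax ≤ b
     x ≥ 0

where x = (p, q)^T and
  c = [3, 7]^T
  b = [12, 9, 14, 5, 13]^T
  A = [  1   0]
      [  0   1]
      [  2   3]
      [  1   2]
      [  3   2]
Minimize: z = 12y1 + 9y2 + 14y3 + 5y4 + 13y5

Subject to:
  C1: -y1 - 2y3 - y4 - 3y5 ≤ -3
  C2: -y2 - 3y3 - 2y4 - 2y5 ≤ -7
  y1, y2, y3, y4, y5 ≥ 0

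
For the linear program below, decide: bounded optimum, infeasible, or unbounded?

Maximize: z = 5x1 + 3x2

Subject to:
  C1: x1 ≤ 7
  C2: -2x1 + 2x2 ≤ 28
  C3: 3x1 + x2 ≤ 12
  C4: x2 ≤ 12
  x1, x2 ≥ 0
The point (0, 12) satisfies every constraint, so the LP is feasible; the constraints give x1 ≤ 7 and x2 ≤ 12, which with x1, x2 ≥ 0 keep the feasible region inside a bounded box. A feasible, bounded LP attains a finite optimum at a vertex.

Evaluating z = 5x1 + 3x2 at each vertex:
  (0, 0): z = 0
  (4, 0): z = 20
  (0, 12): z = 36

Feasible with finite optimum z* = 36 at (0, 12).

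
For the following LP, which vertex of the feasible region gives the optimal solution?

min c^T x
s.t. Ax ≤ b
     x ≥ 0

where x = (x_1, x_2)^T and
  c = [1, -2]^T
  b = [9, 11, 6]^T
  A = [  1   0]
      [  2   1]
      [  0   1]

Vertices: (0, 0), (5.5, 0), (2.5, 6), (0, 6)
Evaluating z = x_1 - 2x_2 at each vertex:
  (0, 0): z = 0
  (5.5, 0): z = 5.5
  (2.5, 6): z = -9.5
  (0, 6): z = -12

The smallest value is z = -12, attained at (0, 6).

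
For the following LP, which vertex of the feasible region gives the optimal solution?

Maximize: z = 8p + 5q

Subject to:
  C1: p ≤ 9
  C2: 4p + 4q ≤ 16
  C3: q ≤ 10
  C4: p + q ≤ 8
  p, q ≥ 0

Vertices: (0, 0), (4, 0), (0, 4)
(4, 0) with z = 32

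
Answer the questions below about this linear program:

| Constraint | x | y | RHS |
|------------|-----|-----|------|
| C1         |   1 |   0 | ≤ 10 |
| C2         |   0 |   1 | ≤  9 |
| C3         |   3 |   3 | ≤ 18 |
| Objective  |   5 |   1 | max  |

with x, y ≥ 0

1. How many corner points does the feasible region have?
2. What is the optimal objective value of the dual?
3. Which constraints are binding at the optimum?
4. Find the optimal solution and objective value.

1. 3
2. 30 (by strong duality, equal to the primal optimum)
3. C3, y ≥ 0
4. x = 6, y = 0, z = 30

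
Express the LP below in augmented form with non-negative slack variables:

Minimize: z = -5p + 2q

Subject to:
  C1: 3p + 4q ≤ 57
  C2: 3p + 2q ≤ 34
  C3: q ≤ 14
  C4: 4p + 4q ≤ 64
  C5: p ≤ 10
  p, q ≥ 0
min z = -5p + 2q

s.t.
  3p + 4q + s1 = 57
  3p + 2q + s2 = 34
  q + s3 = 14
  4p + 4q + s4 = 64
  p + s5 = 10
  p, q, s1, s2, s3, s4, s5 ≥ 0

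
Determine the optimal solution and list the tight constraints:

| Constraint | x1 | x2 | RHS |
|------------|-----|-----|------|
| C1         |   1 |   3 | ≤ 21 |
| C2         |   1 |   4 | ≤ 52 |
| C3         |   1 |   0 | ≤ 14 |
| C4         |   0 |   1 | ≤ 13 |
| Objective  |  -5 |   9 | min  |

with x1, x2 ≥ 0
Optimal: x1 = 14, x2 = 0
Slack at optimum:
  C1: slack = 7
  C2: slack = 38
  C3: slack = 0 (binding)
  C4: slack = 13
  x1 ≥ 0: x1 = 14
  x2 ≥ 0: x2 = 0 (binding)
Binding constraints: C3, x2 ≥ 0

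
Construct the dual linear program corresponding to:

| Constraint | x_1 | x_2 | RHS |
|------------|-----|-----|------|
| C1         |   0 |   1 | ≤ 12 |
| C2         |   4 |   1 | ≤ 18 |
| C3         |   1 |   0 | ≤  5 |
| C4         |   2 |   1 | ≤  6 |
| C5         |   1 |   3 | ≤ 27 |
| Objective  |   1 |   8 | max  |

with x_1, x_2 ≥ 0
Minimize: z = 12y1 + 18y2 + 5y3 + 6y4 + 27y5

Subject to:
  C1: -4y2 - y3 - 2y4 - y5 ≤ -1
  C2: -y1 - y2 - y4 - 3y5 ≤ -8
  y1, y2, y3, y4, y5 ≥ 0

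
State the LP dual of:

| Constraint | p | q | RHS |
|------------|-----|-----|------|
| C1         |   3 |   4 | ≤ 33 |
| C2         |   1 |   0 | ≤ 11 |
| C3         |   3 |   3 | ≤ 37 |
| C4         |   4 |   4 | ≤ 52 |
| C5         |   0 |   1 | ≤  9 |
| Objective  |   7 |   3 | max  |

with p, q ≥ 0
Minimize: z = 33y1 + 11y2 + 37y3 + 52y4 + 9y5

Subject to:
  C1: -3y1 - y2 - 3y3 - 4y4 ≤ -7
  C2: -4y1 - 3y3 - 4y4 - y5 ≤ -3
  y1, y2, y3, y4, y5 ≥ 0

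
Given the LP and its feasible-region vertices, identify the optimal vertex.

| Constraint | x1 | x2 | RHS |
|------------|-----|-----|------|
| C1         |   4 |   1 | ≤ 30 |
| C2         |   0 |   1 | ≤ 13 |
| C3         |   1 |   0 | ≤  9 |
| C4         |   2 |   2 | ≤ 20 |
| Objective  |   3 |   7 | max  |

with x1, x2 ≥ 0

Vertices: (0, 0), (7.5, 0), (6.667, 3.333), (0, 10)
Evaluating z = 3x1 + 7x2 at each vertex:
  (0, 0): z = 0
  (7.5, 0): z = 22.5
  (6.667, 3.333): z = 43.33
  (0, 10): z = 70

The largest value is z = 70, attained at (0, 10).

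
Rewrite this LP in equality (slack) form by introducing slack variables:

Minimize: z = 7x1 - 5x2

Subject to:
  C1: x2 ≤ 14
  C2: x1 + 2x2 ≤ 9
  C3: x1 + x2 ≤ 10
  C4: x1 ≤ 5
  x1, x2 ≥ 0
min z = 7x1 - 5x2

s.t.
  x2 + s1 = 14
  x1 + 2x2 + s2 = 9
  x1 + x2 + s3 = 10
  x1 + s4 = 5
  x1, x2, s1, s2, s3, s4 ≥ 0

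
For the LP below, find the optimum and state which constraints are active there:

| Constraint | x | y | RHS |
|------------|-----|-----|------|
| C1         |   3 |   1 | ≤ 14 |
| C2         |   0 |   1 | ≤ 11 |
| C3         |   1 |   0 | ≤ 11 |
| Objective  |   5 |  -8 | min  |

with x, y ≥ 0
Optimal: x = 0, y = 11
Slack at optimum:
  C1: slack = 3
  C2: slack = 0 (binding)
  C3: slack = 11
  x ≥ 0: x = 0 (binding)
  y ≥ 0: y = 11
Binding constraints: C2, x ≥ 0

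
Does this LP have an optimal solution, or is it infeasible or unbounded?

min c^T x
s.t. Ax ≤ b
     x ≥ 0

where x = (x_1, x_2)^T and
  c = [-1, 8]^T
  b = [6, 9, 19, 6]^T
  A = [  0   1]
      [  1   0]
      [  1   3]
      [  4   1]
The point (1.5, 0) satisfies every constraint, so the LP is feasible; the constraints give x_1 ≤ 9 and x_2 ≤ 6, which with x_1, x_2 ≥ 0 keep the feasible region inside a bounded box. A feasible, bounded LP attains a finite optimum at a vertex.

The LP has an optimal solution: (1.5, 0) with z = -1.5.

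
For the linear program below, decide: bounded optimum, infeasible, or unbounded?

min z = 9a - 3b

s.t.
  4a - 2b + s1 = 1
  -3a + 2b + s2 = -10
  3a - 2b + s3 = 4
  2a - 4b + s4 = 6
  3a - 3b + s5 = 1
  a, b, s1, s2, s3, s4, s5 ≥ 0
The row 3a - 2b + s3 = 4 with s3 ≥ 0 requires 3a - 2b ≤ 4, while the row -3a + 2b + s2 = -10 with s2 ≥ 0 is equivalent to 3a - 2b ≥ 10. Together they would need 10 ≤ 3a - 2b ≤ 4, which is impossible since 10 > 4. No point satisfies all constraints.

Infeasible — the constraint set is empty.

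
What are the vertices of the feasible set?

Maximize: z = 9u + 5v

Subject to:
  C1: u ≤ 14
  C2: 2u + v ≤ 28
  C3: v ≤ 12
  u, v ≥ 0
Each vertex is the intersection of two constraint boundaries that also satisfies all remaining constraints:
  u = 0 and v = 0 → (0, 0)
  u = 14 and 2u + v = 28 → (14, 0)
  2u + v = 28 and v = 12 → (8, 12)
  v = 12 and u = 0 → (0, 12)

Vertices: (0, 0), (14, 0), (8, 12), (0, 12)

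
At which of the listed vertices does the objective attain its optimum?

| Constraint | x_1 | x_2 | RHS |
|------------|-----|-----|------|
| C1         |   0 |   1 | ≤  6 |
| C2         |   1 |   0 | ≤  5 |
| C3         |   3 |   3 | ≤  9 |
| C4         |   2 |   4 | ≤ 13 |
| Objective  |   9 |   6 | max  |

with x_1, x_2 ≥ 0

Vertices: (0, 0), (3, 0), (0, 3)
(3, 0) with z = 27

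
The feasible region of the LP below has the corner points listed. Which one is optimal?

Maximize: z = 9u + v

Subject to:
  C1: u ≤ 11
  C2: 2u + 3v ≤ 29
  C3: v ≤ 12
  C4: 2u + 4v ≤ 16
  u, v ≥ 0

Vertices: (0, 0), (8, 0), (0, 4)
(8, 0) with z = 72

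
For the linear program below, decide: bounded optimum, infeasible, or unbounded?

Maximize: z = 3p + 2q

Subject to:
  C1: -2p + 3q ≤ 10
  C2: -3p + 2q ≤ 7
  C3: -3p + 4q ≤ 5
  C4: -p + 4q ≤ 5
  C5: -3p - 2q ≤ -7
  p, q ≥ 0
Feasible point: (2, 1) satisfies every constraint, so the LP is feasible.
Direction d = (1, 0): for each constraint row a, a·d ≤ 0 —
  (-2)(1) + (3)(0) = -2 ≤ 0
  (-3)(1) + (2)(0) = -3 ≤ 0
  (-3)(1) + (4)(0) = -3 ≤ 0
  (-1)(1) + (4)(0) = -1 ≤ 0
  (-3)(1) + (-2)(0) = -3 ≤ 0
and d ≥ 0, so (2, 1) + t·d stays feasible for every t ≥ 0. Along this ray z = 3p + 2q changes by 3 per unit t, so z → +∞.

Unbounded: there is a feasible ray along which z → +∞.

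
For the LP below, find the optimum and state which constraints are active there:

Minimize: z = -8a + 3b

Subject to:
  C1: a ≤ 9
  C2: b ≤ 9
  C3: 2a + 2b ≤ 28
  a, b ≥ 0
Optimal: a = 9, b = 0
Slack at optimum:
  C1: slack = 0 (binding)
  C2: slack = 9
  C3: slack = 10
  a ≥ 0: a = 9
  b ≥ 0: b = 0 (binding)
Binding constraints: C1, b ≥ 0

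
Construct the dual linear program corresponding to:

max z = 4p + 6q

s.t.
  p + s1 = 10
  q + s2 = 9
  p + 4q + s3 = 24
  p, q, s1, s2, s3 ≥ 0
Minimize: z = 10y1 + 9y2 + 24y3

Subject to:
  C1: -y1 - y3 ≤ -4
  C2: -y2 - 4y3 ≤ -6
  y1, y2, y3 ≥ 0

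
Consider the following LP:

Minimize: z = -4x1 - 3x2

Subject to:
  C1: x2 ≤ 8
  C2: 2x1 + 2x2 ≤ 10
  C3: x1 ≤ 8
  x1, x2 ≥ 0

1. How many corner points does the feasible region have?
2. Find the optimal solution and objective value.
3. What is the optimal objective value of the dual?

1. 3
2. x1 = 5, x2 = 0, z = -20
3. -20 (by strong duality, equal to the primal optimum)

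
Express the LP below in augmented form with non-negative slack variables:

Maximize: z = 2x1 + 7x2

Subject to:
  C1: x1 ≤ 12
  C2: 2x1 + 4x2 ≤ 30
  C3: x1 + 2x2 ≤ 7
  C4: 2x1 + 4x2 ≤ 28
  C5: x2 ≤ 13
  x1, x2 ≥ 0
max z = 2x1 + 7x2

s.t.
  x1 + s1 = 12
  2x1 + 4x2 + s2 = 30
  x1 + 2x2 + s3 = 7
  2x1 + 4x2 + s4 = 28
  x2 + s5 = 13
  x1, x2, s1, s2, s3, s4, s5 ≥ 0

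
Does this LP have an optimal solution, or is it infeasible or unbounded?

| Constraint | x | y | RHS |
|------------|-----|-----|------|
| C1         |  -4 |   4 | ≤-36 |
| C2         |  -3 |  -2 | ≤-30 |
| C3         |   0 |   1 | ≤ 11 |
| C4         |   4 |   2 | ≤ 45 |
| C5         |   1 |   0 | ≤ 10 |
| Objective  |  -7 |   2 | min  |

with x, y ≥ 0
The point (10, 0) satisfies every constraint, so the LP is feasible; the constraints give x ≤ 10 and y ≤ 11, which with x, y ≥ 0 keep the feasible region inside a bounded box. A feasible, bounded LP attains a finite optimum at a vertex.

Feasible with finite optimum z* = -70 at (10, 0).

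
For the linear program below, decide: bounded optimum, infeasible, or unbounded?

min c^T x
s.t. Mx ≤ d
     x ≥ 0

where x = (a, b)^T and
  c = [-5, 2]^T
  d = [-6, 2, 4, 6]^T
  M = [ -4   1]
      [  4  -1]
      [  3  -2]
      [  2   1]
One constraint requires 4a - b ≤ 2, while the constraint -4a + b ≤ -6 is equivalent to 4a - b ≥ 6. Together they would need 6 ≤ 4a - b ≤ 2, which is impossible since 6 > 2. No point satisfies all constraints.

Infeasible — the constraint set is empty.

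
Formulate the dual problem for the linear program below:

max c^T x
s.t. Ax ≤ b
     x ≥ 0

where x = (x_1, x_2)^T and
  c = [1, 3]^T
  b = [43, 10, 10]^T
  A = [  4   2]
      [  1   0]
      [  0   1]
Minimize: z = 43y1 + 10y2 + 10y3

Subject to:
  C1: -4y1 - y2 ≤ -1
  C2: -2y1 - y3 ≤ -3
  y1, y2, y3 ≥ 0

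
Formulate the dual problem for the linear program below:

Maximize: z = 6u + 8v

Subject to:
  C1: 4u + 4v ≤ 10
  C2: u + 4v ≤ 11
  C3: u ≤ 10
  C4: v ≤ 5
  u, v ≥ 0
Minimize: z = 10y1 + 11y2 + 10y3 + 5y4

Subject to:
  C1: -4y1 - y2 - y3 ≤ -6
  C2: -4y1 - 4y2 - y4 ≤ -8
  y1, y2, y3, y4 ≥ 0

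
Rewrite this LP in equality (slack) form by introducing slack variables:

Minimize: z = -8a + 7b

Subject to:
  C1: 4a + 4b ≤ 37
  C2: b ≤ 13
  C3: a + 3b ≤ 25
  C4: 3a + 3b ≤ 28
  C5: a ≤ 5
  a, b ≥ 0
min z = -8a + 7b

s.t.
  4a + 4b + s1 = 37
  b + s2 = 13
  a + 3b + s3 = 25
  3a + 3b + s4 = 28
  a + s5 = 5
  a, b, s1, s2, s3, s4, s5 ≥ 0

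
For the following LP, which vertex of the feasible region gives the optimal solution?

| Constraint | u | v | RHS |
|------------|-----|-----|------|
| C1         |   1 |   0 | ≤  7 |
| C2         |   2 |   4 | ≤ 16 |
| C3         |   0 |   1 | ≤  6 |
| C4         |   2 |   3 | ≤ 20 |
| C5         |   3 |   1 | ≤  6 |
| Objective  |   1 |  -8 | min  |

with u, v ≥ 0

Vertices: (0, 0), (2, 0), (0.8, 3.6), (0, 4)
(0, 4) with z = -32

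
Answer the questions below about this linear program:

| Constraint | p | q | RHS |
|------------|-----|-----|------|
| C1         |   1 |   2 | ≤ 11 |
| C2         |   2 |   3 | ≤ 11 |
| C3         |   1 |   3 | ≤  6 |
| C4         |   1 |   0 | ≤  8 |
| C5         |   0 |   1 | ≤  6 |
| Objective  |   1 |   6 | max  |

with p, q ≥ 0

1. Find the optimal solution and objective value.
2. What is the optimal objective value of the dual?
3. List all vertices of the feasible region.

1. p = 0, q = 2, z = 12
2. 12 (by strong duality, equal to the primal optimum)
3. (0, 0), (5.5, 0), (5, 0.3333), (0, 2)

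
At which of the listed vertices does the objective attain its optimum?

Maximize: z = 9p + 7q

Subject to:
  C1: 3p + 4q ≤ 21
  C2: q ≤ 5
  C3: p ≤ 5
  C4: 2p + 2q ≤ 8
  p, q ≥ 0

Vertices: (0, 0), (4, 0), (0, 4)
Evaluating z = 9p + 7q at each vertex:
  (0, 0): z = 0
  (4, 0): z = 36
  (0, 4): z = 28

The largest value is z = 36, attained at (4, 0).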